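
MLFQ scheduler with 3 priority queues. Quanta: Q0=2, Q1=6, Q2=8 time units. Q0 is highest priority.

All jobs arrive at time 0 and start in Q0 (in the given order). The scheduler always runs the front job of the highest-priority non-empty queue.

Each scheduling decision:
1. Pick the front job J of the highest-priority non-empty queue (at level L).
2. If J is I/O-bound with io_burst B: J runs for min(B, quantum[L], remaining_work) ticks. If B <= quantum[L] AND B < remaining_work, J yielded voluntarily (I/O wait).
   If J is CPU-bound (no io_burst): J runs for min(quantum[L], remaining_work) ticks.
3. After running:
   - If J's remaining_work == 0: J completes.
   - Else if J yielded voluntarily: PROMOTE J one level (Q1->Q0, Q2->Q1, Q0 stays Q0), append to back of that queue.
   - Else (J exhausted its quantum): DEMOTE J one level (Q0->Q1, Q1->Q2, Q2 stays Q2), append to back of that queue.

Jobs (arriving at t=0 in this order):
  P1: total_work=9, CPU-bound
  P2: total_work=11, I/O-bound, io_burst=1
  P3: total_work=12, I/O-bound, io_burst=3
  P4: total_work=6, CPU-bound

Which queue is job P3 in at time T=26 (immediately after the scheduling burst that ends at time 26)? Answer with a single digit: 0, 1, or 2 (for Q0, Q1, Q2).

t=0-2: P1@Q0 runs 2, rem=7, quantum used, demote→Q1. Q0=[P2,P3,P4] Q1=[P1] Q2=[]
t=2-3: P2@Q0 runs 1, rem=10, I/O yield, promote→Q0. Q0=[P3,P4,P2] Q1=[P1] Q2=[]
t=3-5: P3@Q0 runs 2, rem=10, quantum used, demote→Q1. Q0=[P4,P2] Q1=[P1,P3] Q2=[]
t=5-7: P4@Q0 runs 2, rem=4, quantum used, demote→Q1. Q0=[P2] Q1=[P1,P3,P4] Q2=[]
t=7-8: P2@Q0 runs 1, rem=9, I/O yield, promote→Q0. Q0=[P2] Q1=[P1,P3,P4] Q2=[]
t=8-9: P2@Q0 runs 1, rem=8, I/O yield, promote→Q0. Q0=[P2] Q1=[P1,P3,P4] Q2=[]
t=9-10: P2@Q0 runs 1, rem=7, I/O yield, promote→Q0. Q0=[P2] Q1=[P1,P3,P4] Q2=[]
t=10-11: P2@Q0 runs 1, rem=6, I/O yield, promote→Q0. Q0=[P2] Q1=[P1,P3,P4] Q2=[]
t=11-12: P2@Q0 runs 1, rem=5, I/O yield, promote→Q0. Q0=[P2] Q1=[P1,P3,P4] Q2=[]
t=12-13: P2@Q0 runs 1, rem=4, I/O yield, promote→Q0. Q0=[P2] Q1=[P1,P3,P4] Q2=[]
t=13-14: P2@Q0 runs 1, rem=3, I/O yield, promote→Q0. Q0=[P2] Q1=[P1,P3,P4] Q2=[]
t=14-15: P2@Q0 runs 1, rem=2, I/O yield, promote→Q0. Q0=[P2] Q1=[P1,P3,P4] Q2=[]
t=15-16: P2@Q0 runs 1, rem=1, I/O yield, promote→Q0. Q0=[P2] Q1=[P1,P3,P4] Q2=[]
t=16-17: P2@Q0 runs 1, rem=0, completes. Q0=[] Q1=[P1,P3,P4] Q2=[]
t=17-23: P1@Q1 runs 6, rem=1, quantum used, demote→Q2. Q0=[] Q1=[P3,P4] Q2=[P1]
t=23-26: P3@Q1 runs 3, rem=7, I/O yield, promote→Q0. Q0=[P3] Q1=[P4] Q2=[P1]
t=26-28: P3@Q0 runs 2, rem=5, quantum used, demote→Q1. Q0=[] Q1=[P4,P3] Q2=[P1]
t=28-32: P4@Q1 runs 4, rem=0, completes. Q0=[] Q1=[P3] Q2=[P1]
t=32-35: P3@Q1 runs 3, rem=2, I/O yield, promote→Q0. Q0=[P3] Q1=[] Q2=[P1]
t=35-37: P3@Q0 runs 2, rem=0, completes. Q0=[] Q1=[] Q2=[P1]
t=37-38: P1@Q2 runs 1, rem=0, completes. Q0=[] Q1=[] Q2=[]

Answer: 0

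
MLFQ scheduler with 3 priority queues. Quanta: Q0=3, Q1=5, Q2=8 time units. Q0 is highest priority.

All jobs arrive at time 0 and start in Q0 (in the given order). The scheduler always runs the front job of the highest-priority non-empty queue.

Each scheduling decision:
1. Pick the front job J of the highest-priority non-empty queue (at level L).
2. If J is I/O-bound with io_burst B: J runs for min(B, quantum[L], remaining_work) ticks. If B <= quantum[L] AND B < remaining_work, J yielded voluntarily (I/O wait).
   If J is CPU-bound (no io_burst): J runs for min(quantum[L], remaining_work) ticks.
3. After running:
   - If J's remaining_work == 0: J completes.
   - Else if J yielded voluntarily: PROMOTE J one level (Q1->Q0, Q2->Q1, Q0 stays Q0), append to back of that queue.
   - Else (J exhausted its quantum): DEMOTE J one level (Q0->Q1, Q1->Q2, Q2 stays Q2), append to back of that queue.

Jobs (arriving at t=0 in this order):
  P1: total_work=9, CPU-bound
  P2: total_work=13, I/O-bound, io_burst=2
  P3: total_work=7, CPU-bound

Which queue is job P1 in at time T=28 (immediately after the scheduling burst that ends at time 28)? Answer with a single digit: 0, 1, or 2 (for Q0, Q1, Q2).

t=0-3: P1@Q0 runs 3, rem=6, quantum used, demote→Q1. Q0=[P2,P3] Q1=[P1] Q2=[]
t=3-5: P2@Q0 runs 2, rem=11, I/O yield, promote→Q0. Q0=[P3,P2] Q1=[P1] Q2=[]
t=5-8: P3@Q0 runs 3, rem=4, quantum used, demote→Q1. Q0=[P2] Q1=[P1,P3] Q2=[]
t=8-10: P2@Q0 runs 2, rem=9, I/O yield, promote→Q0. Q0=[P2] Q1=[P1,P3] Q2=[]
t=10-12: P2@Q0 runs 2, rem=7, I/O yield, promote→Q0. Q0=[P2] Q1=[P1,P3] Q2=[]
t=12-14: P2@Q0 runs 2, rem=5, I/O yield, promote→Q0. Q0=[P2] Q1=[P1,P3] Q2=[]
t=14-16: P2@Q0 runs 2, rem=3, I/O yield, promote→Q0. Q0=[P2] Q1=[P1,P3] Q2=[]
t=16-18: P2@Q0 runs 2, rem=1, I/O yield, promote→Q0. Q0=[P2] Q1=[P1,P3] Q2=[]
t=18-19: P2@Q0 runs 1, rem=0, completes. Q0=[] Q1=[P1,P3] Q2=[]
t=19-24: P1@Q1 runs 5, rem=1, quantum used, demote→Q2. Q0=[] Q1=[P3] Q2=[P1]
t=24-28: P3@Q1 runs 4, rem=0, completes. Q0=[] Q1=[] Q2=[P1]
t=28-29: P1@Q2 runs 1, rem=0, completes. Q0=[] Q1=[] Q2=[]

Answer: 2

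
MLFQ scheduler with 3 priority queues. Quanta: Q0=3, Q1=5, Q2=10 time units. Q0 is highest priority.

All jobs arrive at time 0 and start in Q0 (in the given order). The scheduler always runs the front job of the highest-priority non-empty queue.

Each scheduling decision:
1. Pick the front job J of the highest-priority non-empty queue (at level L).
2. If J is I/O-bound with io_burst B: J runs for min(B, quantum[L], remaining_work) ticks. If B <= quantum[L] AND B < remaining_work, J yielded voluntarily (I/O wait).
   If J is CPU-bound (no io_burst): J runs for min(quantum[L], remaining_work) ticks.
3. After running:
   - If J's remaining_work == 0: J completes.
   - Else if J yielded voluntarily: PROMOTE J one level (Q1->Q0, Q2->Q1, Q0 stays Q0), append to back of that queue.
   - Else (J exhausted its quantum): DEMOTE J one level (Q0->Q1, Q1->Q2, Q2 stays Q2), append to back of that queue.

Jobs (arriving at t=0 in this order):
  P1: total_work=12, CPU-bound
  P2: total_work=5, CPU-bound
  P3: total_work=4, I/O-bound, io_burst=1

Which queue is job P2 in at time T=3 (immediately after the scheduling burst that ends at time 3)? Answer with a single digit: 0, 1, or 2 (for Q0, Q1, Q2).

t=0-3: P1@Q0 runs 3, rem=9, quantum used, demote→Q1. Q0=[P2,P3] Q1=[P1] Q2=[]
t=3-6: P2@Q0 runs 3, rem=2, quantum used, demote→Q1. Q0=[P3] Q1=[P1,P2] Q2=[]
t=6-7: P3@Q0 runs 1, rem=3, I/O yield, promote→Q0. Q0=[P3] Q1=[P1,P2] Q2=[]
t=7-8: P3@Q0 runs 1, rem=2, I/O yield, promote→Q0. Q0=[P3] Q1=[P1,P2] Q2=[]
t=8-9: P3@Q0 runs 1, rem=1, I/O yield, promote→Q0. Q0=[P3] Q1=[P1,P2] Q2=[]
t=9-10: P3@Q0 runs 1, rem=0, completes. Q0=[] Q1=[P1,P2] Q2=[]
t=10-15: P1@Q1 runs 5, rem=4, quantum used, demote→Q2. Q0=[] Q1=[P2] Q2=[P1]
t=15-17: P2@Q1 runs 2, rem=0, completes. Q0=[] Q1=[] Q2=[P1]
t=17-21: P1@Q2 runs 4, rem=0, completes. Q0=[] Q1=[] Q2=[]

Answer: 0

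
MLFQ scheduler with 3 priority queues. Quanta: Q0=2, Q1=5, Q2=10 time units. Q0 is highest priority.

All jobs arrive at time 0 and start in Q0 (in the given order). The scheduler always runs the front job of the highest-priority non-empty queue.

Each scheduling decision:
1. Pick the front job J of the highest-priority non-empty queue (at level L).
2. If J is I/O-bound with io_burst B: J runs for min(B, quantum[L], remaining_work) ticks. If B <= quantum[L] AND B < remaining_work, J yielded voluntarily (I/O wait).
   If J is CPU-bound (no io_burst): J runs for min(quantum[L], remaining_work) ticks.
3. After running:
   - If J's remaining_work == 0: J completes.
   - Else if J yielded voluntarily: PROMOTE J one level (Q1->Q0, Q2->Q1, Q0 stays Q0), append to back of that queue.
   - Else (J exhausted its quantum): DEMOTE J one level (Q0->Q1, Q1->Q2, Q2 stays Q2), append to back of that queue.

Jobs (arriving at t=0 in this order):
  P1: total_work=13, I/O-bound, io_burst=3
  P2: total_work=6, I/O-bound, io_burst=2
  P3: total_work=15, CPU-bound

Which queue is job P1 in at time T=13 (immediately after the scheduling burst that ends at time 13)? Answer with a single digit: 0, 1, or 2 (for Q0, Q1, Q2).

t=0-2: P1@Q0 runs 2, rem=11, quantum used, demote→Q1. Q0=[P2,P3] Q1=[P1] Q2=[]
t=2-4: P2@Q0 runs 2, rem=4, I/O yield, promote→Q0. Q0=[P3,P2] Q1=[P1] Q2=[]
t=4-6: P3@Q0 runs 2, rem=13, quantum used, demote→Q1. Q0=[P2] Q1=[P1,P3] Q2=[]
t=6-8: P2@Q0 runs 2, rem=2, I/O yield, promote→Q0. Q0=[P2] Q1=[P1,P3] Q2=[]
t=8-10: P2@Q0 runs 2, rem=0, completes. Q0=[] Q1=[P1,P3] Q2=[]
t=10-13: P1@Q1 runs 3, rem=8, I/O yield, promote→Q0. Q0=[P1] Q1=[P3] Q2=[]
t=13-15: P1@Q0 runs 2, rem=6, quantum used, demote→Q1. Q0=[] Q1=[P3,P1] Q2=[]
t=15-20: P3@Q1 runs 5, rem=8, quantum used, demote→Q2. Q0=[] Q1=[P1] Q2=[P3]
t=20-23: P1@Q1 runs 3, rem=3, I/O yield, promote→Q0. Q0=[P1] Q1=[] Q2=[P3]
t=23-25: P1@Q0 runs 2, rem=1, quantum used, demote→Q1. Q0=[] Q1=[P1] Q2=[P3]
t=25-26: P1@Q1 runs 1, rem=0, completes. Q0=[] Q1=[] Q2=[P3]
t=26-34: P3@Q2 runs 8, rem=0, completes. Q0=[] Q1=[] Q2=[]

Answer: 0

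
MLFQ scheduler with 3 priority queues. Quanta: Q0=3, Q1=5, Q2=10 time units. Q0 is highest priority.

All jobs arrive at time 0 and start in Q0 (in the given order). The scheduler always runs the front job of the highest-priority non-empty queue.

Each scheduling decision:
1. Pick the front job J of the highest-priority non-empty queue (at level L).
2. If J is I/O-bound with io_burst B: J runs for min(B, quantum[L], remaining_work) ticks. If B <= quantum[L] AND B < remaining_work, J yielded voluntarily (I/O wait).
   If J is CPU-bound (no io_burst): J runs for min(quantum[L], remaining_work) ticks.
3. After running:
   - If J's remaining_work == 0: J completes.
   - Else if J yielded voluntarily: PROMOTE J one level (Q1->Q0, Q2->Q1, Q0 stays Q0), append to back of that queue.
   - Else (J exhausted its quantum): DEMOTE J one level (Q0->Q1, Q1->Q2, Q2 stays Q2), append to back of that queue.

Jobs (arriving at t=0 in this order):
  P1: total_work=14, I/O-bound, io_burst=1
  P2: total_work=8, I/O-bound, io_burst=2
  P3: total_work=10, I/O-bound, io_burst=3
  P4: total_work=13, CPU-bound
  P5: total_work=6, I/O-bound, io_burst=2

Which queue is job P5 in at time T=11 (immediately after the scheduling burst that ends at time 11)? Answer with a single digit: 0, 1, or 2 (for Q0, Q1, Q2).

t=0-1: P1@Q0 runs 1, rem=13, I/O yield, promote→Q0. Q0=[P2,P3,P4,P5,P1] Q1=[] Q2=[]
t=1-3: P2@Q0 runs 2, rem=6, I/O yield, promote→Q0. Q0=[P3,P4,P5,P1,P2] Q1=[] Q2=[]
t=3-6: P3@Q0 runs 3, rem=7, I/O yield, promote→Q0. Q0=[P4,P5,P1,P2,P3] Q1=[] Q2=[]
t=6-9: P4@Q0 runs 3, rem=10, quantum used, demote→Q1. Q0=[P5,P1,P2,P3] Q1=[P4] Q2=[]
t=9-11: P5@Q0 runs 2, rem=4, I/O yield, promote→Q0. Q0=[P1,P2,P3,P5] Q1=[P4] Q2=[]
t=11-12: P1@Q0 runs 1, rem=12, I/O yield, promote→Q0. Q0=[P2,P3,P5,P1] Q1=[P4] Q2=[]
t=12-14: P2@Q0 runs 2, rem=4, I/O yield, promote→Q0. Q0=[P3,P5,P1,P2] Q1=[P4] Q2=[]
t=14-17: P3@Q0 runs 3, rem=4, I/O yield, promote→Q0. Q0=[P5,P1,P2,P3] Q1=[P4] Q2=[]
t=17-19: P5@Q0 runs 2, rem=2, I/O yield, promote→Q0. Q0=[P1,P2,P3,P5] Q1=[P4] Q2=[]
t=19-20: P1@Q0 runs 1, rem=11, I/O yield, promote→Q0. Q0=[P2,P3,P5,P1] Q1=[P4] Q2=[]
t=20-22: P2@Q0 runs 2, rem=2, I/O yield, promote→Q0. Q0=[P3,P5,P1,P2] Q1=[P4] Q2=[]
t=22-25: P3@Q0 runs 3, rem=1, I/O yield, promote→Q0. Q0=[P5,P1,P2,P3] Q1=[P4] Q2=[]
t=25-27: P5@Q0 runs 2, rem=0, completes. Q0=[P1,P2,P3] Q1=[P4] Q2=[]
t=27-28: P1@Q0 runs 1, rem=10, I/O yield, promote→Q0. Q0=[P2,P3,P1] Q1=[P4] Q2=[]
t=28-30: P2@Q0 runs 2, rem=0, completes. Q0=[P3,P1] Q1=[P4] Q2=[]
t=30-31: P3@Q0 runs 1, rem=0, completes. Q0=[P1] Q1=[P4] Q2=[]
t=31-32: P1@Q0 runs 1, rem=9, I/O yield, promote→Q0. Q0=[P1] Q1=[P4] Q2=[]
t=32-33: P1@Q0 runs 1, rem=8, I/O yield, promote→Q0. Q0=[P1] Q1=[P4] Q2=[]
t=33-34: P1@Q0 runs 1, rem=7, I/O yield, promote→Q0. Q0=[P1] Q1=[P4] Q2=[]
t=34-35: P1@Q0 runs 1, rem=6, I/O yield, promote→Q0. Q0=[P1] Q1=[P4] Q2=[]
t=35-36: P1@Q0 runs 1, rem=5, I/O yield, promote→Q0. Q0=[P1] Q1=[P4] Q2=[]
t=36-37: P1@Q0 runs 1, rem=4, I/O yield, promote→Q0. Q0=[P1] Q1=[P4] Q2=[]
t=37-38: P1@Q0 runs 1, rem=3, I/O yield, promote→Q0. Q0=[P1] Q1=[P4] Q2=[]
t=38-39: P1@Q0 runs 1, rem=2, I/O yield, promote→Q0. Q0=[P1] Q1=[P4] Q2=[]
t=39-40: P1@Q0 runs 1, rem=1, I/O yield, promote→Q0. Q0=[P1] Q1=[P4] Q2=[]
t=40-41: P1@Q0 runs 1, rem=0, completes. Q0=[] Q1=[P4] Q2=[]
t=41-46: P4@Q1 runs 5, rem=5, quantum used, demote→Q2. Q0=[] Q1=[] Q2=[P4]
t=46-51: P4@Q2 runs 5, rem=0, completes. Q0=[] Q1=[] Q2=[]

Answer: 0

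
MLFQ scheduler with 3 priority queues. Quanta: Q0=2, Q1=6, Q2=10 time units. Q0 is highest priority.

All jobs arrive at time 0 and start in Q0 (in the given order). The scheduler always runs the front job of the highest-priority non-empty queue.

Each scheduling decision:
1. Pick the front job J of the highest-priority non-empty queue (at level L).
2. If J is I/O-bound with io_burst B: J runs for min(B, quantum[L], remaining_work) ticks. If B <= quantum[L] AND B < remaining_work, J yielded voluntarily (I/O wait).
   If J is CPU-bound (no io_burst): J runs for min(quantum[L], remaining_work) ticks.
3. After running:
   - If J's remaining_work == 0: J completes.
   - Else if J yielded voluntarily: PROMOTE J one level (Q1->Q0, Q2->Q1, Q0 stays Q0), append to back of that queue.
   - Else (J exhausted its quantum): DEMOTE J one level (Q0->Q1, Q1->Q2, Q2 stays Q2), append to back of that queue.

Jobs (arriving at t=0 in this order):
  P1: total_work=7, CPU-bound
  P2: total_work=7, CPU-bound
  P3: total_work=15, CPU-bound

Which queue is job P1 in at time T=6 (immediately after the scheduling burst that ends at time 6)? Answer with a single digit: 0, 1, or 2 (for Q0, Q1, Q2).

t=0-2: P1@Q0 runs 2, rem=5, quantum used, demote→Q1. Q0=[P2,P3] Q1=[P1] Q2=[]
t=2-4: P2@Q0 runs 2, rem=5, quantum used, demote→Q1. Q0=[P3] Q1=[P1,P2] Q2=[]
t=4-6: P3@Q0 runs 2, rem=13, quantum used, demote→Q1. Q0=[] Q1=[P1,P2,P3] Q2=[]
t=6-11: P1@Q1 runs 5, rem=0, completes. Q0=[] Q1=[P2,P3] Q2=[]
t=11-16: P2@Q1 runs 5, rem=0, completes. Q0=[] Q1=[P3] Q2=[]
t=16-22: P3@Q1 runs 6, rem=7, quantum used, demote→Q2. Q0=[] Q1=[] Q2=[P3]
t=22-29: P3@Q2 runs 7, rem=0, completes. Q0=[] Q1=[] Q2=[]

Answer: 1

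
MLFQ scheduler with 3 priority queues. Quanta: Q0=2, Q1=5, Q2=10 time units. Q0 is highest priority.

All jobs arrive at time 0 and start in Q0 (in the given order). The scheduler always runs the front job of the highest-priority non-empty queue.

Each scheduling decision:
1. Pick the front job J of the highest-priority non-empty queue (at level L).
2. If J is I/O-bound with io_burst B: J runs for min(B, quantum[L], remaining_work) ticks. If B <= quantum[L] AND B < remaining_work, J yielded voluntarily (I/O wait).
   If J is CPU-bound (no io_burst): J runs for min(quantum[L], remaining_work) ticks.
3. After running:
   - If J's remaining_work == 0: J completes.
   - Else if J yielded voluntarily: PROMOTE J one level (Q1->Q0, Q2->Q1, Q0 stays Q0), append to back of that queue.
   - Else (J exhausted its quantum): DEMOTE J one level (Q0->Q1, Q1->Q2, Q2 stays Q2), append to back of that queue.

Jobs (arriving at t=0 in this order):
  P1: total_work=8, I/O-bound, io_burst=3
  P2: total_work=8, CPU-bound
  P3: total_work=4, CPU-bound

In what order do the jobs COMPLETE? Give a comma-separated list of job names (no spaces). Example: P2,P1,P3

Answer: P3,P1,P2

Derivation:
t=0-2: P1@Q0 runs 2, rem=6, quantum used, demote→Q1. Q0=[P2,P3] Q1=[P1] Q2=[]
t=2-4: P2@Q0 runs 2, rem=6, quantum used, demote→Q1. Q0=[P3] Q1=[P1,P2] Q2=[]
t=4-6: P3@Q0 runs 2, rem=2, quantum used, demote→Q1. Q0=[] Q1=[P1,P2,P3] Q2=[]
t=6-9: P1@Q1 runs 3, rem=3, I/O yield, promote→Q0. Q0=[P1] Q1=[P2,P3] Q2=[]
t=9-11: P1@Q0 runs 2, rem=1, quantum used, demote→Q1. Q0=[] Q1=[P2,P3,P1] Q2=[]
t=11-16: P2@Q1 runs 5, rem=1, quantum used, demote→Q2. Q0=[] Q1=[P3,P1] Q2=[P2]
t=16-18: P3@Q1 runs 2, rem=0, completes. Q0=[] Q1=[P1] Q2=[P2]
t=18-19: P1@Q1 runs 1, rem=0, completes. Q0=[] Q1=[] Q2=[P2]
t=19-20: P2@Q2 runs 1, rem=0, completes. Q0=[] Q1=[] Q2=[]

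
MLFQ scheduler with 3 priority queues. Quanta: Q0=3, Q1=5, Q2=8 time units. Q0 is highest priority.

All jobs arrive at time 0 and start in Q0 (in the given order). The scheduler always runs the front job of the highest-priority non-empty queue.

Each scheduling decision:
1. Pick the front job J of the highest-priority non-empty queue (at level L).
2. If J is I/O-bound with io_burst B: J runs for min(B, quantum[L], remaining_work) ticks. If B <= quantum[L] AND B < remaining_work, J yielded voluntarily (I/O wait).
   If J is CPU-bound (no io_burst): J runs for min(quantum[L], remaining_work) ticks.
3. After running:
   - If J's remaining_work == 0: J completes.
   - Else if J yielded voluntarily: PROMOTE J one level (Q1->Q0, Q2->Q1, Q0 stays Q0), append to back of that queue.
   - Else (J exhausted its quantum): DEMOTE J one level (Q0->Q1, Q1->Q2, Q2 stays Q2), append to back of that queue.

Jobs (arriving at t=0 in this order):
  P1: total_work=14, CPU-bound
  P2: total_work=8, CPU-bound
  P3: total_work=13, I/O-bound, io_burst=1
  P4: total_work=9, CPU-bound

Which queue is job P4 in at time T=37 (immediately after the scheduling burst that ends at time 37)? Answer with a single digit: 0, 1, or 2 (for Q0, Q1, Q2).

Answer: 2

Derivation:
t=0-3: P1@Q0 runs 3, rem=11, quantum used, demote→Q1. Q0=[P2,P3,P4] Q1=[P1] Q2=[]
t=3-6: P2@Q0 runs 3, rem=5, quantum used, demote→Q1. Q0=[P3,P4] Q1=[P1,P2] Q2=[]
t=6-7: P3@Q0 runs 1, rem=12, I/O yield, promote→Q0. Q0=[P4,P3] Q1=[P1,P2] Q2=[]
t=7-10: P4@Q0 runs 3, rem=6, quantum used, demote→Q1. Q0=[P3] Q1=[P1,P2,P4] Q2=[]
t=10-11: P3@Q0 runs 1, rem=11, I/O yield, promote→Q0. Q0=[P3] Q1=[P1,P2,P4] Q2=[]
t=11-12: P3@Q0 runs 1, rem=10, I/O yield, promote→Q0. Q0=[P3] Q1=[P1,P2,P4] Q2=[]
t=12-13: P3@Q0 runs 1, rem=9, I/O yield, promote→Q0. Q0=[P3] Q1=[P1,P2,P4] Q2=[]
t=13-14: P3@Q0 runs 1, rem=8, I/O yield, promote→Q0. Q0=[P3] Q1=[P1,P2,P4] Q2=[]
t=14-15: P3@Q0 runs 1, rem=7, I/O yield, promote→Q0. Q0=[P3] Q1=[P1,P2,P4] Q2=[]
t=15-16: P3@Q0 runs 1, rem=6, I/O yield, promote→Q0. Q0=[P3] Q1=[P1,P2,P4] Q2=[]
t=16-17: P3@Q0 runs 1, rem=5, I/O yield, promote→Q0. Q0=[P3] Q1=[P1,P2,P4] Q2=[]
t=17-18: P3@Q0 runs 1, rem=4, I/O yield, promote→Q0. Q0=[P3] Q1=[P1,P2,P4] Q2=[]
t=18-19: P3@Q0 runs 1, rem=3, I/O yield, promote→Q0. Q0=[P3] Q1=[P1,P2,P4] Q2=[]
t=19-20: P3@Q0 runs 1, rem=2, I/O yield, promote→Q0. Q0=[P3] Q1=[P1,P2,P4] Q2=[]
t=20-21: P3@Q0 runs 1, rem=1, I/O yield, promote→Q0. Q0=[P3] Q1=[P1,P2,P4] Q2=[]
t=21-22: P3@Q0 runs 1, rem=0, completes. Q0=[] Q1=[P1,P2,P4] Q2=[]
t=22-27: P1@Q1 runs 5, rem=6, quantum used, demote→Q2. Q0=[] Q1=[P2,P4] Q2=[P1]
t=27-32: P2@Q1 runs 5, rem=0, completes. Q0=[] Q1=[P4] Q2=[P1]
t=32-37: P4@Q1 runs 5, rem=1, quantum used, demote→Q2. Q0=[] Q1=[] Q2=[P1,P4]
t=37-43: P1@Q2 runs 6, rem=0, completes. Q0=[] Q1=[] Q2=[P4]
t=43-44: P4@Q2 runs 1, rem=0, completes. Q0=[] Q1=[] Q2=[]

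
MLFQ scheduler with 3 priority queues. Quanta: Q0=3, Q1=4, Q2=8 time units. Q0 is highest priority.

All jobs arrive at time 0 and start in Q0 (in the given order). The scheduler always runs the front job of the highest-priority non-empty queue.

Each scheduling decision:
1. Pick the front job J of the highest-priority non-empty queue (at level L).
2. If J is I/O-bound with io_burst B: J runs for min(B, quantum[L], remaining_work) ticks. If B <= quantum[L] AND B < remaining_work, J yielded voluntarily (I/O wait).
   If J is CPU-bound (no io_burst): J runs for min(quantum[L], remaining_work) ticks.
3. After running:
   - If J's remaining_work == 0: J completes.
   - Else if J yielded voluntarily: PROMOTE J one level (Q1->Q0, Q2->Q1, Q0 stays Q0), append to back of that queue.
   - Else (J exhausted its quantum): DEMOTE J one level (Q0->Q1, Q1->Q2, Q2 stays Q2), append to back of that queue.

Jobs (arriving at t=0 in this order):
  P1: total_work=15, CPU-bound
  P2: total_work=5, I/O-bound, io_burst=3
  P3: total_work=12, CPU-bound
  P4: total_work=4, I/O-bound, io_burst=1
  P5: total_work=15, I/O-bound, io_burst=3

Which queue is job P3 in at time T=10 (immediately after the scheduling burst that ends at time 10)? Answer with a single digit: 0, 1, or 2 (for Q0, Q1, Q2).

Answer: 1

Derivation:
t=0-3: P1@Q0 runs 3, rem=12, quantum used, demote→Q1. Q0=[P2,P3,P4,P5] Q1=[P1] Q2=[]
t=3-6: P2@Q0 runs 3, rem=2, I/O yield, promote→Q0. Q0=[P3,P4,P5,P2] Q1=[P1] Q2=[]
t=6-9: P3@Q0 runs 3, rem=9, quantum used, demote→Q1. Q0=[P4,P5,P2] Q1=[P1,P3] Q2=[]
t=9-10: P4@Q0 runs 1, rem=3, I/O yield, promote→Q0. Q0=[P5,P2,P4] Q1=[P1,P3] Q2=[]
t=10-13: P5@Q0 runs 3, rem=12, I/O yield, promote→Q0. Q0=[P2,P4,P5] Q1=[P1,P3] Q2=[]
t=13-15: P2@Q0 runs 2, rem=0, completes. Q0=[P4,P5] Q1=[P1,P3] Q2=[]
t=15-16: P4@Q0 runs 1, rem=2, I/O yield, promote→Q0. Q0=[P5,P4] Q1=[P1,P3] Q2=[]
t=16-19: P5@Q0 runs 3, rem=9, I/O yield, promote→Q0. Q0=[P4,P5] Q1=[P1,P3] Q2=[]
t=19-20: P4@Q0 runs 1, rem=1, I/O yield, promote→Q0. Q0=[P5,P4] Q1=[P1,P3] Q2=[]
t=20-23: P5@Q0 runs 3, rem=6, I/O yield, promote→Q0. Q0=[P4,P5] Q1=[P1,P3] Q2=[]
t=23-24: P4@Q0 runs 1, rem=0, completes. Q0=[P5] Q1=[P1,P3] Q2=[]
t=24-27: P5@Q0 runs 3, rem=3, I/O yield, promote→Q0. Q0=[P5] Q1=[P1,P3] Q2=[]
t=27-30: P5@Q0 runs 3, rem=0, completes. Q0=[] Q1=[P1,P3] Q2=[]
t=30-34: P1@Q1 runs 4, rem=8, quantum used, demote→Q2. Q0=[] Q1=[P3] Q2=[P1]
t=34-38: P3@Q1 runs 4, rem=5, quantum used, demote→Q2. Q0=[] Q1=[] Q2=[P1,P3]
t=38-46: P1@Q2 runs 8, rem=0, completes. Q0=[] Q1=[] Q2=[P3]
t=46-51: P3@Q2 runs 5, rem=0, completes. Q0=[] Q1=[] Q2=[]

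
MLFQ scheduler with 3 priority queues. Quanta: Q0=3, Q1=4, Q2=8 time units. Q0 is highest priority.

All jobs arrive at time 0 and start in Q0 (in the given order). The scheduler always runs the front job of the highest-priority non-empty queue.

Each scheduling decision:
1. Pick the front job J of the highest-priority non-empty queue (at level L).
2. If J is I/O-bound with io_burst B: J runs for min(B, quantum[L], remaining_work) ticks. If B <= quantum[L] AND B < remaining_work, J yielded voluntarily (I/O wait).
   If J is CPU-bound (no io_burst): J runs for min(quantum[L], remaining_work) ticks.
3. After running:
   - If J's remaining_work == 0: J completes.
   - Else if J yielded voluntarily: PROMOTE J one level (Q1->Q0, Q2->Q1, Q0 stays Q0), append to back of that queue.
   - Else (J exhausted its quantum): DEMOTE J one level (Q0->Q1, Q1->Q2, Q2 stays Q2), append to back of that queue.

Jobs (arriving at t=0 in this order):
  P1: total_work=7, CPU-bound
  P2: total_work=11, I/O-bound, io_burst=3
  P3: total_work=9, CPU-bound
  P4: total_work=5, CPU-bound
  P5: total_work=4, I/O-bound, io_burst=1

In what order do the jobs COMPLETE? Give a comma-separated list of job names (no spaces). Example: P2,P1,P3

Answer: P2,P5,P1,P4,P3

Derivation:
t=0-3: P1@Q0 runs 3, rem=4, quantum used, demote→Q1. Q0=[P2,P3,P4,P5] Q1=[P1] Q2=[]
t=3-6: P2@Q0 runs 3, rem=8, I/O yield, promote→Q0. Q0=[P3,P4,P5,P2] Q1=[P1] Q2=[]
t=6-9: P3@Q0 runs 3, rem=6, quantum used, demote→Q1. Q0=[P4,P5,P2] Q1=[P1,P3] Q2=[]
t=9-12: P4@Q0 runs 3, rem=2, quantum used, demote→Q1. Q0=[P5,P2] Q1=[P1,P3,P4] Q2=[]
t=12-13: P5@Q0 runs 1, rem=3, I/O yield, promote→Q0. Q0=[P2,P5] Q1=[P1,P3,P4] Q2=[]
t=13-16: P2@Q0 runs 3, rem=5, I/O yield, promote→Q0. Q0=[P5,P2] Q1=[P1,P3,P4] Q2=[]
t=16-17: P5@Q0 runs 1, rem=2, I/O yield, promote→Q0. Q0=[P2,P5] Q1=[P1,P3,P4] Q2=[]
t=17-20: P2@Q0 runs 3, rem=2, I/O yield, promote→Q0. Q0=[P5,P2] Q1=[P1,P3,P4] Q2=[]
t=20-21: P5@Q0 runs 1, rem=1, I/O yield, promote→Q0. Q0=[P2,P5] Q1=[P1,P3,P4] Q2=[]
t=21-23: P2@Q0 runs 2, rem=0, completes. Q0=[P5] Q1=[P1,P3,P4] Q2=[]
t=23-24: P5@Q0 runs 1, rem=0, completes. Q0=[] Q1=[P1,P3,P4] Q2=[]
t=24-28: P1@Q1 runs 4, rem=0, completes. Q0=[] Q1=[P3,P4] Q2=[]
t=28-32: P3@Q1 runs 4, rem=2, quantum used, demote→Q2. Q0=[] Q1=[P4] Q2=[P3]
t=32-34: P4@Q1 runs 2, rem=0, completes. Q0=[] Q1=[] Q2=[P3]
t=34-36: P3@Q2 runs 2, rem=0, completes. Q0=[] Q1=[] Q2=[]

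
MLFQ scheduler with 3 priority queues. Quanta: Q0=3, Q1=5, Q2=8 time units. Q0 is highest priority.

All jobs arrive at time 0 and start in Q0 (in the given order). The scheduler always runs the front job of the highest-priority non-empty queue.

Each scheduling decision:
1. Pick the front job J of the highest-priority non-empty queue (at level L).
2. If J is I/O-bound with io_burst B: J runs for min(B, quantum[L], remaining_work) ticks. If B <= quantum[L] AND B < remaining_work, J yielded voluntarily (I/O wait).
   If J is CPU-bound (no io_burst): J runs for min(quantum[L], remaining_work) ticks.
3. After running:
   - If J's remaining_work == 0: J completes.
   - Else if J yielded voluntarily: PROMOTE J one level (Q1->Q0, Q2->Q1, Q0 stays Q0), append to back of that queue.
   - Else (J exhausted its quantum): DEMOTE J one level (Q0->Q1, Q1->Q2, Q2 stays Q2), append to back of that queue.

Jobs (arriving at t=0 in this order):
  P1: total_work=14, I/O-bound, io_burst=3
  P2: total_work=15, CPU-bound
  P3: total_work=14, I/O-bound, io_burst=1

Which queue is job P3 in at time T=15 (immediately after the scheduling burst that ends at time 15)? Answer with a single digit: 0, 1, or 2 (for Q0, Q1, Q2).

Answer: 0

Derivation:
t=0-3: P1@Q0 runs 3, rem=11, I/O yield, promote→Q0. Q0=[P2,P3,P1] Q1=[] Q2=[]
t=3-6: P2@Q0 runs 3, rem=12, quantum used, demote→Q1. Q0=[P3,P1] Q1=[P2] Q2=[]
t=6-7: P3@Q0 runs 1, rem=13, I/O yield, promote→Q0. Q0=[P1,P3] Q1=[P2] Q2=[]
t=7-10: P1@Q0 runs 3, rem=8, I/O yield, promote→Q0. Q0=[P3,P1] Q1=[P2] Q2=[]
t=10-11: P3@Q0 runs 1, rem=12, I/O yield, promote→Q0. Q0=[P1,P3] Q1=[P2] Q2=[]
t=11-14: P1@Q0 runs 3, rem=5, I/O yield, promote→Q0. Q0=[P3,P1] Q1=[P2] Q2=[]
t=14-15: P3@Q0 runs 1, rem=11, I/O yield, promote→Q0. Q0=[P1,P3] Q1=[P2] Q2=[]
t=15-18: P1@Q0 runs 3, rem=2, I/O yield, promote→Q0. Q0=[P3,P1] Q1=[P2] Q2=[]
t=18-19: P3@Q0 runs 1, rem=10, I/O yield, promote→Q0. Q0=[P1,P3] Q1=[P2] Q2=[]
t=19-21: P1@Q0 runs 2, rem=0, completes. Q0=[P3] Q1=[P2] Q2=[]
t=21-22: P3@Q0 runs 1, rem=9, I/O yield, promote→Q0. Q0=[P3] Q1=[P2] Q2=[]
t=22-23: P3@Q0 runs 1, rem=8, I/O yield, promote→Q0. Q0=[P3] Q1=[P2] Q2=[]
t=23-24: P3@Q0 runs 1, rem=7, I/O yield, promote→Q0. Q0=[P3] Q1=[P2] Q2=[]
t=24-25: P3@Q0 runs 1, rem=6, I/O yield, promote→Q0. Q0=[P3] Q1=[P2] Q2=[]
t=25-26: P3@Q0 runs 1, rem=5, I/O yield, promote→Q0. Q0=[P3] Q1=[P2] Q2=[]
t=26-27: P3@Q0 runs 1, rem=4, I/O yield, promote→Q0. Q0=[P3] Q1=[P2] Q2=[]
t=27-28: P3@Q0 runs 1, rem=3, I/O yield, promote→Q0. Q0=[P3] Q1=[P2] Q2=[]
t=28-29: P3@Q0 runs 1, rem=2, I/O yield, promote→Q0. Q0=[P3] Q1=[P2] Q2=[]
t=29-30: P3@Q0 runs 1, rem=1, I/O yield, promote→Q0. Q0=[P3] Q1=[P2] Q2=[]
t=30-31: P3@Q0 runs 1, rem=0, completes. Q0=[] Q1=[P2] Q2=[]
t=31-36: P2@Q1 runs 5, rem=7, quantum used, demote→Q2. Q0=[] Q1=[] Q2=[P2]
t=36-43: P2@Q2 runs 7, rem=0, completes. Q0=[] Q1=[] Q2=[]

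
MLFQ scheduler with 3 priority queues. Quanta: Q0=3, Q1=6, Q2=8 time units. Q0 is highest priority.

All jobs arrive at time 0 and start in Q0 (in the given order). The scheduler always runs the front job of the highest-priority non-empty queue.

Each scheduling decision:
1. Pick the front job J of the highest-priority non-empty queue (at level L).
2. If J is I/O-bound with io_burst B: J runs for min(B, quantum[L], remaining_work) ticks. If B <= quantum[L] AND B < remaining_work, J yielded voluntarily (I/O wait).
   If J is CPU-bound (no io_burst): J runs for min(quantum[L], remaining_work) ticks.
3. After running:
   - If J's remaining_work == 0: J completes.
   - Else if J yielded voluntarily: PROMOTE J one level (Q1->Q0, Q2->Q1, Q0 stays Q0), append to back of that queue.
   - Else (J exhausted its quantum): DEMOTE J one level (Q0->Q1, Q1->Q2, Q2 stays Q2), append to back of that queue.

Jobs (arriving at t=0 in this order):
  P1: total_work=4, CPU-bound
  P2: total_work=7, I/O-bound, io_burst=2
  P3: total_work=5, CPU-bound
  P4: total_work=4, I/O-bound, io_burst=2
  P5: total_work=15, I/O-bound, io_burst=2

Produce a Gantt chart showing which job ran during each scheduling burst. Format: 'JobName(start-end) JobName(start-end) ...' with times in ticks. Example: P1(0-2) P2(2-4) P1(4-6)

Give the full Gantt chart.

t=0-3: P1@Q0 runs 3, rem=1, quantum used, demote→Q1. Q0=[P2,P3,P4,P5] Q1=[P1] Q2=[]
t=3-5: P2@Q0 runs 2, rem=5, I/O yield, promote→Q0. Q0=[P3,P4,P5,P2] Q1=[P1] Q2=[]
t=5-8: P3@Q0 runs 3, rem=2, quantum used, demote→Q1. Q0=[P4,P5,P2] Q1=[P1,P3] Q2=[]
t=8-10: P4@Q0 runs 2, rem=2, I/O yield, promote→Q0. Q0=[P5,P2,P4] Q1=[P1,P3] Q2=[]
t=10-12: P5@Q0 runs 2, rem=13, I/O yield, promote→Q0. Q0=[P2,P4,P5] Q1=[P1,P3] Q2=[]
t=12-14: P2@Q0 runs 2, rem=3, I/O yield, promote→Q0. Q0=[P4,P5,P2] Q1=[P1,P3] Q2=[]
t=14-16: P4@Q0 runs 2, rem=0, completes. Q0=[P5,P2] Q1=[P1,P3] Q2=[]
t=16-18: P5@Q0 runs 2, rem=11, I/O yield, promote→Q0. Q0=[P2,P5] Q1=[P1,P3] Q2=[]
t=18-20: P2@Q0 runs 2, rem=1, I/O yield, promote→Q0. Q0=[P5,P2] Q1=[P1,P3] Q2=[]
t=20-22: P5@Q0 runs 2, rem=9, I/O yield, promote→Q0. Q0=[P2,P5] Q1=[P1,P3] Q2=[]
t=22-23: P2@Q0 runs 1, rem=0, completes. Q0=[P5] Q1=[P1,P3] Q2=[]
t=23-25: P5@Q0 runs 2, rem=7, I/O yield, promote→Q0. Q0=[P5] Q1=[P1,P3] Q2=[]
t=25-27: P5@Q0 runs 2, rem=5, I/O yield, promote→Q0. Q0=[P5] Q1=[P1,P3] Q2=[]
t=27-29: P5@Q0 runs 2, rem=3, I/O yield, promote→Q0. Q0=[P5] Q1=[P1,P3] Q2=[]
t=29-31: P5@Q0 runs 2, rem=1, I/O yield, promote→Q0. Q0=[P5] Q1=[P1,P3] Q2=[]
t=31-32: P5@Q0 runs 1, rem=0, completes. Q0=[] Q1=[P1,P3] Q2=[]
t=32-33: P1@Q1 runs 1, rem=0, completes. Q0=[] Q1=[P3] Q2=[]
t=33-35: P3@Q1 runs 2, rem=0, completes. Q0=[] Q1=[] Q2=[]

Answer: P1(0-3) P2(3-5) P3(5-8) P4(8-10) P5(10-12) P2(12-14) P4(14-16) P5(16-18) P2(18-20) P5(20-22) P2(22-23) P5(23-25) P5(25-27) P5(27-29) P5(29-31) P5(31-32) P1(32-33) P3(33-35)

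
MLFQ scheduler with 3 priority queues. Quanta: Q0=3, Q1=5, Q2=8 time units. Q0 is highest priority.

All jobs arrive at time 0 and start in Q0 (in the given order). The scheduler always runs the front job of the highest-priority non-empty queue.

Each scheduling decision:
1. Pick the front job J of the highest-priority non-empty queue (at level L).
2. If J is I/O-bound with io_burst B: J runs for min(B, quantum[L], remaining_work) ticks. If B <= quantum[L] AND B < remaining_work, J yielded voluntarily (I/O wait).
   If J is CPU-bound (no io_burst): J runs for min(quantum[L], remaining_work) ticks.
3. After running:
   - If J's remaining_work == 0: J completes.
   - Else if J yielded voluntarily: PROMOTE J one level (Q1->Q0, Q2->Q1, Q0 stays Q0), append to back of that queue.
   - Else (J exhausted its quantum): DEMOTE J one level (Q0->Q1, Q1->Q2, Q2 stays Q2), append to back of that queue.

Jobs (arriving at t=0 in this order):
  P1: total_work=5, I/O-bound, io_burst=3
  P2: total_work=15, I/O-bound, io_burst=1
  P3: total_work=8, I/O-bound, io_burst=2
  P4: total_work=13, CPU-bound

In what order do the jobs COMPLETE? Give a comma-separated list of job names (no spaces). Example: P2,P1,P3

Answer: P1,P3,P2,P4

Derivation:
t=0-3: P1@Q0 runs 3, rem=2, I/O yield, promote→Q0. Q0=[P2,P3,P4,P1] Q1=[] Q2=[]
t=3-4: P2@Q0 runs 1, rem=14, I/O yield, promote→Q0. Q0=[P3,P4,P1,P2] Q1=[] Q2=[]
t=4-6: P3@Q0 runs 2, rem=6, I/O yield, promote→Q0. Q0=[P4,P1,P2,P3] Q1=[] Q2=[]
t=6-9: P4@Q0 runs 3, rem=10, quantum used, demote→Q1. Q0=[P1,P2,P3] Q1=[P4] Q2=[]
t=9-11: P1@Q0 runs 2, rem=0, completes. Q0=[P2,P3] Q1=[P4] Q2=[]
t=11-12: P2@Q0 runs 1, rem=13, I/O yield, promote→Q0. Q0=[P3,P2] Q1=[P4] Q2=[]
t=12-14: P3@Q0 runs 2, rem=4, I/O yield, promote→Q0. Q0=[P2,P3] Q1=[P4] Q2=[]
t=14-15: P2@Q0 runs 1, rem=12, I/O yield, promote→Q0. Q0=[P3,P2] Q1=[P4] Q2=[]
t=15-17: P3@Q0 runs 2, rem=2, I/O yield, promote→Q0. Q0=[P2,P3] Q1=[P4] Q2=[]
t=17-18: P2@Q0 runs 1, rem=11, I/O yield, promote→Q0. Q0=[P3,P2] Q1=[P4] Q2=[]
t=18-20: P3@Q0 runs 2, rem=0, completes. Q0=[P2] Q1=[P4] Q2=[]
t=20-21: P2@Q0 runs 1, rem=10, I/O yield, promote→Q0. Q0=[P2] Q1=[P4] Q2=[]
t=21-22: P2@Q0 runs 1, rem=9, I/O yield, promote→Q0. Q0=[P2] Q1=[P4] Q2=[]
t=22-23: P2@Q0 runs 1, rem=8, I/O yield, promote→Q0. Q0=[P2] Q1=[P4] Q2=[]
t=23-24: P2@Q0 runs 1, rem=7, I/O yield, promote→Q0. Q0=[P2] Q1=[P4] Q2=[]
t=24-25: P2@Q0 runs 1, rem=6, I/O yield, promote→Q0. Q0=[P2] Q1=[P4] Q2=[]
t=25-26: P2@Q0 runs 1, rem=5, I/O yield, promote→Q0. Q0=[P2] Q1=[P4] Q2=[]
t=26-27: P2@Q0 runs 1, rem=4, I/O yield, promote→Q0. Q0=[P2] Q1=[P4] Q2=[]
t=27-28: P2@Q0 runs 1, rem=3, I/O yield, promote→Q0. Q0=[P2] Q1=[P4] Q2=[]
t=28-29: P2@Q0 runs 1, rem=2, I/O yield, promote→Q0. Q0=[P2] Q1=[P4] Q2=[]
t=29-30: P2@Q0 runs 1, rem=1, I/O yield, promote→Q0. Q0=[P2] Q1=[P4] Q2=[]
t=30-31: P2@Q0 runs 1, rem=0, completes. Q0=[] Q1=[P4] Q2=[]
t=31-36: P4@Q1 runs 5, rem=5, quantum used, demote→Q2. Q0=[] Q1=[] Q2=[P4]
t=36-41: P4@Q2 runs 5, rem=0, completes. Q0=[] Q1=[] Q2=[]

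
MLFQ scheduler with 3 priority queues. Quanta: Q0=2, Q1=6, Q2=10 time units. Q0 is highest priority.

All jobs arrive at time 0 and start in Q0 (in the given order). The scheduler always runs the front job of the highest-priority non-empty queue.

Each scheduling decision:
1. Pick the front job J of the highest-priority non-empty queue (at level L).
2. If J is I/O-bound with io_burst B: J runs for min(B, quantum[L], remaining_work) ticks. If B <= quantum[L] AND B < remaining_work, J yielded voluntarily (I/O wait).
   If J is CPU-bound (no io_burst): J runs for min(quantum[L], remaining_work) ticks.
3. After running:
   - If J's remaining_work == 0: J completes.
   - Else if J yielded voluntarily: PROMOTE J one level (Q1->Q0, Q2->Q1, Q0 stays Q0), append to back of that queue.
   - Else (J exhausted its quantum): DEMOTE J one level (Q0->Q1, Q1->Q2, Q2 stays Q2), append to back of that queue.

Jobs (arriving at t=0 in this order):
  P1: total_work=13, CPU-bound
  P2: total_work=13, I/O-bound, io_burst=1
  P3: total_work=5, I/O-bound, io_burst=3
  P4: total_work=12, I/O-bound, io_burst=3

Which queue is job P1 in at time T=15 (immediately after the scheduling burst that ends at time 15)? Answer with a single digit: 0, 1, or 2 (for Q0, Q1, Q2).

Answer: 1

Derivation:
t=0-2: P1@Q0 runs 2, rem=11, quantum used, demote→Q1. Q0=[P2,P3,P4] Q1=[P1] Q2=[]
t=2-3: P2@Q0 runs 1, rem=12, I/O yield, promote→Q0. Q0=[P3,P4,P2] Q1=[P1] Q2=[]
t=3-5: P3@Q0 runs 2, rem=3, quantum used, demote→Q1. Q0=[P4,P2] Q1=[P1,P3] Q2=[]
t=5-7: P4@Q0 runs 2, rem=10, quantum used, demote→Q1. Q0=[P2] Q1=[P1,P3,P4] Q2=[]
t=7-8: P2@Q0 runs 1, rem=11, I/O yield, promote→Q0. Q0=[P2] Q1=[P1,P3,P4] Q2=[]
t=8-9: P2@Q0 runs 1, rem=10, I/O yield, promote→Q0. Q0=[P2] Q1=[P1,P3,P4] Q2=[]
t=9-10: P2@Q0 runs 1, rem=9, I/O yield, promote→Q0. Q0=[P2] Q1=[P1,P3,P4] Q2=[]
t=10-11: P2@Q0 runs 1, rem=8, I/O yield, promote→Q0. Q0=[P2] Q1=[P1,P3,P4] Q2=[]
t=11-12: P2@Q0 runs 1, rem=7, I/O yield, promote→Q0. Q0=[P2] Q1=[P1,P3,P4] Q2=[]
t=12-13: P2@Q0 runs 1, rem=6, I/O yield, promote→Q0. Q0=[P2] Q1=[P1,P3,P4] Q2=[]
t=13-14: P2@Q0 runs 1, rem=5, I/O yield, promote→Q0. Q0=[P2] Q1=[P1,P3,P4] Q2=[]
t=14-15: P2@Q0 runs 1, rem=4, I/O yield, promote→Q0. Q0=[P2] Q1=[P1,P3,P4] Q2=[]
t=15-16: P2@Q0 runs 1, rem=3, I/O yield, promote→Q0. Q0=[P2] Q1=[P1,P3,P4] Q2=[]
t=16-17: P2@Q0 runs 1, rem=2, I/O yield, promote→Q0. Q0=[P2] Q1=[P1,P3,P4] Q2=[]
t=17-18: P2@Q0 runs 1, rem=1, I/O yield, promote→Q0. Q0=[P2] Q1=[P1,P3,P4] Q2=[]
t=18-19: P2@Q0 runs 1, rem=0, completes. Q0=[] Q1=[P1,P3,P4] Q2=[]
t=19-25: P1@Q1 runs 6, rem=5, quantum used, demote→Q2. Q0=[] Q1=[P3,P4] Q2=[P1]
t=25-28: P3@Q1 runs 3, rem=0, completes. Q0=[] Q1=[P4] Q2=[P1]
t=28-31: P4@Q1 runs 3, rem=7, I/O yield, promote→Q0. Q0=[P4] Q1=[] Q2=[P1]
t=31-33: P4@Q0 runs 2, rem=5, quantum used, demote→Q1. Q0=[] Q1=[P4] Q2=[P1]
t=33-36: P4@Q1 runs 3, rem=2, I/O yield, promote→Q0. Q0=[P4] Q1=[] Q2=[P1]
t=36-38: P4@Q0 runs 2, rem=0, completes. Q0=[] Q1=[] Q2=[P1]
t=38-43: P1@Q2 runs 5, rem=0, completes. Q0=[] Q1=[] Q2=[]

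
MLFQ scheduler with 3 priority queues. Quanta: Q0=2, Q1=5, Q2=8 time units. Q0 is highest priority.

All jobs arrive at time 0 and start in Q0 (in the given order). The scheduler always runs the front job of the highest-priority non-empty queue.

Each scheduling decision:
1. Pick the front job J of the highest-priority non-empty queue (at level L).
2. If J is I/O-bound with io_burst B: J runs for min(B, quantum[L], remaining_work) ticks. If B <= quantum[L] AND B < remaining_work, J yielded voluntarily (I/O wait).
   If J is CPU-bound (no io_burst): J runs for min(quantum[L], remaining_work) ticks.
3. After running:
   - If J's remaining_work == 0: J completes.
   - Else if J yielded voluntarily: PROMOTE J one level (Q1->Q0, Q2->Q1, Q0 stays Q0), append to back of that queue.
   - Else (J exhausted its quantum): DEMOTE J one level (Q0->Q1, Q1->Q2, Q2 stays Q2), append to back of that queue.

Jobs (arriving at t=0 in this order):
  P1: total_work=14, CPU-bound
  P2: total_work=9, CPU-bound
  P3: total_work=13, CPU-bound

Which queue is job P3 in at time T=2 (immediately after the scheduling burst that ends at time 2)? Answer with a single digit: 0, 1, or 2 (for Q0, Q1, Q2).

t=0-2: P1@Q0 runs 2, rem=12, quantum used, demote→Q1. Q0=[P2,P3] Q1=[P1] Q2=[]
t=2-4: P2@Q0 runs 2, rem=7, quantum used, demote→Q1. Q0=[P3] Q1=[P1,P2] Q2=[]
t=4-6: P3@Q0 runs 2, rem=11, quantum used, demote→Q1. Q0=[] Q1=[P1,P2,P3] Q2=[]
t=6-11: P1@Q1 runs 5, rem=7, quantum used, demote→Q2. Q0=[] Q1=[P2,P3] Q2=[P1]
t=11-16: P2@Q1 runs 5, rem=2, quantum used, demote→Q2. Q0=[] Q1=[P3] Q2=[P1,P2]
t=16-21: P3@Q1 runs 5, rem=6, quantum used, demote→Q2. Q0=[] Q1=[] Q2=[P1,P2,P3]
t=21-28: P1@Q2 runs 7, rem=0, completes. Q0=[] Q1=[] Q2=[P2,P3]
t=28-30: P2@Q2 runs 2, rem=0, completes. Q0=[] Q1=[] Q2=[P3]
t=30-36: P3@Q2 runs 6, rem=0, completes. Q0=[] Q1=[] Q2=[]

Answer: 0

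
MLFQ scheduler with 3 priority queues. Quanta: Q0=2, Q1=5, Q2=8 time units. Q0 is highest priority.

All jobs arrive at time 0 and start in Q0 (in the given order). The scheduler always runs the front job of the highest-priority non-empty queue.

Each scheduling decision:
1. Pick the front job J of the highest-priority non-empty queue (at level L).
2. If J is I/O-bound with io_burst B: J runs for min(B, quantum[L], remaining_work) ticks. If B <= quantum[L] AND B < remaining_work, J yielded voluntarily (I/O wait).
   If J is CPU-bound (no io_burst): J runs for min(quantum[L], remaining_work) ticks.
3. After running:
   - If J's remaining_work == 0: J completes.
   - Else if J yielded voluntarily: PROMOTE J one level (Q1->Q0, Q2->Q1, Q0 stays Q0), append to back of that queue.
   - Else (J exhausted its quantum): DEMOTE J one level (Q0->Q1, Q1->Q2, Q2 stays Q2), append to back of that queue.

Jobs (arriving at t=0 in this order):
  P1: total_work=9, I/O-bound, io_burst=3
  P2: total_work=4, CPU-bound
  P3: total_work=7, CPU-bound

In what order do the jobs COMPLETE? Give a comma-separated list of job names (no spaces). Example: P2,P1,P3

Answer: P2,P3,P1

Derivation:
t=0-2: P1@Q0 runs 2, rem=7, quantum used, demote→Q1. Q0=[P2,P3] Q1=[P1] Q2=[]
t=2-4: P2@Q0 runs 2, rem=2, quantum used, demote→Q1. Q0=[P3] Q1=[P1,P2] Q2=[]
t=4-6: P3@Q0 runs 2, rem=5, quantum used, demote→Q1. Q0=[] Q1=[P1,P2,P3] Q2=[]
t=6-9: P1@Q1 runs 3, rem=4, I/O yield, promote→Q0. Q0=[P1] Q1=[P2,P3] Q2=[]
t=9-11: P1@Q0 runs 2, rem=2, quantum used, demote→Q1. Q0=[] Q1=[P2,P3,P1] Q2=[]
t=11-13: P2@Q1 runs 2, rem=0, completes. Q0=[] Q1=[P3,P1] Q2=[]
t=13-18: P3@Q1 runs 5, rem=0, completes. Q0=[] Q1=[P1] Q2=[]
t=18-20: P1@Q1 runs 2, rem=0, completes. Q0=[] Q1=[] Q2=[]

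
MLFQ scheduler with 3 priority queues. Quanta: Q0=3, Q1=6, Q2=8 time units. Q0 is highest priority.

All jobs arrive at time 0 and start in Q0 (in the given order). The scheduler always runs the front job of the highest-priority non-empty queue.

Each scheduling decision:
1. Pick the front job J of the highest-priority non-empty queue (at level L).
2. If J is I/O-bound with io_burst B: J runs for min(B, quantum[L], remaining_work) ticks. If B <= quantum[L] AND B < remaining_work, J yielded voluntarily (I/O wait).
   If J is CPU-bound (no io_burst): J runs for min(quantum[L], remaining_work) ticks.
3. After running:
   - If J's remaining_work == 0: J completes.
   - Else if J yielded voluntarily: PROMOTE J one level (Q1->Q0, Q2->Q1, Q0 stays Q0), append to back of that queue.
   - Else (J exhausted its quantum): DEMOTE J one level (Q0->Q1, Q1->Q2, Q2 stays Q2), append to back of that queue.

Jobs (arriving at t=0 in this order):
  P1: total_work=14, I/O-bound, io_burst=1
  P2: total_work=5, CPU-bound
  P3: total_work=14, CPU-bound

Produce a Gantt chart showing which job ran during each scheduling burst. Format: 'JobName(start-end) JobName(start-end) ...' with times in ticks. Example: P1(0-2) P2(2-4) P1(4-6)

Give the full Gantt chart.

t=0-1: P1@Q0 runs 1, rem=13, I/O yield, promote→Q0. Q0=[P2,P3,P1] Q1=[] Q2=[]
t=1-4: P2@Q0 runs 3, rem=2, quantum used, demote→Q1. Q0=[P3,P1] Q1=[P2] Q2=[]
t=4-7: P3@Q0 runs 3, rem=11, quantum used, demote→Q1. Q0=[P1] Q1=[P2,P3] Q2=[]
t=7-8: P1@Q0 runs 1, rem=12, I/O yield, promote→Q0. Q0=[P1] Q1=[P2,P3] Q2=[]
t=8-9: P1@Q0 runs 1, rem=11, I/O yield, promote→Q0. Q0=[P1] Q1=[P2,P3] Q2=[]
t=9-10: P1@Q0 runs 1, rem=10, I/O yield, promote→Q0. Q0=[P1] Q1=[P2,P3] Q2=[]
t=10-11: P1@Q0 runs 1, rem=9, I/O yield, promote→Q0. Q0=[P1] Q1=[P2,P3] Q2=[]
t=11-12: P1@Q0 runs 1, rem=8, I/O yield, promote→Q0. Q0=[P1] Q1=[P2,P3] Q2=[]
t=12-13: P1@Q0 runs 1, rem=7, I/O yield, promote→Q0. Q0=[P1] Q1=[P2,P3] Q2=[]
t=13-14: P1@Q0 runs 1, rem=6, I/O yield, promote→Q0. Q0=[P1] Q1=[P2,P3] Q2=[]
t=14-15: P1@Q0 runs 1, rem=5, I/O yield, promote→Q0. Q0=[P1] Q1=[P2,P3] Q2=[]
t=15-16: P1@Q0 runs 1, rem=4, I/O yield, promote→Q0. Q0=[P1] Q1=[P2,P3] Q2=[]
t=16-17: P1@Q0 runs 1, rem=3, I/O yield, promote→Q0. Q0=[P1] Q1=[P2,P3] Q2=[]
t=17-18: P1@Q0 runs 1, rem=2, I/O yield, promote→Q0. Q0=[P1] Q1=[P2,P3] Q2=[]
t=18-19: P1@Q0 runs 1, rem=1, I/O yield, promote→Q0. Q0=[P1] Q1=[P2,P3] Q2=[]
t=19-20: P1@Q0 runs 1, rem=0, completes. Q0=[] Q1=[P2,P3] Q2=[]
t=20-22: P2@Q1 runs 2, rem=0, completes. Q0=[] Q1=[P3] Q2=[]
t=22-28: P3@Q1 runs 6, rem=5, quantum used, demote→Q2. Q0=[] Q1=[] Q2=[P3]
t=28-33: P3@Q2 runs 5, rem=0, completes. Q0=[] Q1=[] Q2=[]

Answer: P1(0-1) P2(1-4) P3(4-7) P1(7-8) P1(8-9) P1(9-10) P1(10-11) P1(11-12) P1(12-13) P1(13-14) P1(14-15) P1(15-16) P1(16-17) P1(17-18) P1(18-19) P1(19-20) P2(20-22) P3(22-28) P3(28-33)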